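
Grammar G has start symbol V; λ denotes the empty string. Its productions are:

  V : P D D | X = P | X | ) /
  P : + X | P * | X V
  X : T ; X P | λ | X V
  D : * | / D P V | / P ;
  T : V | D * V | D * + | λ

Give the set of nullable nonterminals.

{ P, T, V, X }

Directly nullable (have an λ-production): X, T.
P : X V with every symbol nullable, so P is nullable.
V : X with every symbol nullable, so V is nullable.
No other nonterminal has a production whose RHS symbols are all nullable.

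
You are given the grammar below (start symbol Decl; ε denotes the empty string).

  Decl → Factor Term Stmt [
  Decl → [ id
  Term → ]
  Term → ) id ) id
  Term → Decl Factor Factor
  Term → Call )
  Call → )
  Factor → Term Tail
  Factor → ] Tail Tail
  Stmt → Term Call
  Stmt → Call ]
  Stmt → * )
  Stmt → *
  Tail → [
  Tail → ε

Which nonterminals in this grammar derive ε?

Directly nullable (have an ε-production): Tail.
No other nonterminal has a production whose RHS symbols are all nullable.

{ Tail }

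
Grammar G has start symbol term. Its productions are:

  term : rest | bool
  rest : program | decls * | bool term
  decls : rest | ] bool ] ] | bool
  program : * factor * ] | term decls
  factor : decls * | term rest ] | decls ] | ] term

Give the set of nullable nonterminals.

No nonterminal has an empty production or an RHS whose symbols are all nullable.

{ } (none)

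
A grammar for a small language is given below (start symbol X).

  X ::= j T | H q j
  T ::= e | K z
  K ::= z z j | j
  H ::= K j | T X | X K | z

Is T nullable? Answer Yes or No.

No

No nonterminal in this grammar is nullable.
No production of T has an RHS whose symbols are all nullable, so T is not nullable.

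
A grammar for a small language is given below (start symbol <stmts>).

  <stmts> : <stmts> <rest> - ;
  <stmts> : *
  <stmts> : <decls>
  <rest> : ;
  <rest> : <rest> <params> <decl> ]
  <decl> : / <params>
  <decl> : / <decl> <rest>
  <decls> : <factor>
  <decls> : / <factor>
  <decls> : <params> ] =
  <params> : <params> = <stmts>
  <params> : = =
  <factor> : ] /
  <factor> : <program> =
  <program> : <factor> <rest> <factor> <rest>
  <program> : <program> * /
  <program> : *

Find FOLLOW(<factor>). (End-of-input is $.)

{ $, /, ;, =, ] }

In <decls> : <factor>: <factor> is at the end, add FOLLOW(<decls>) = { $, /, ;, =, ] }.
In <decls> : / <factor>: <factor> is at the end, add FOLLOW(<decls>) = { $, /, ;, =, ] }.
In <program> : <factor> <rest> <factor> <rest>: add FIRST(<rest> <factor> <rest>) = { ; }.
In <program> : <factor> <rest> <factor> <rest>: add FIRST(<rest>) = { ; }.
Union: FOLLOW(<factor>) = { $, /, ;, =, ] }.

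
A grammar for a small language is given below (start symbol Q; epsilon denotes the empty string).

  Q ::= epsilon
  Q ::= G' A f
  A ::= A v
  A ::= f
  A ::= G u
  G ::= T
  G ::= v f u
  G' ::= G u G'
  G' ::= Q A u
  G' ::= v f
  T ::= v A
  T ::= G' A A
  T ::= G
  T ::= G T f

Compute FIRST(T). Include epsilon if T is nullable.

T ::= v A contributes {v}.
From T ::= G' A A: add FIRST(G') = { f, v }.
From T ::= G: add FIRST(G) = { f, v }.
From T ::= G T f: add FIRST(G) = { f, v }.
Union: FIRST(T) = { f, v }.

{ f, v }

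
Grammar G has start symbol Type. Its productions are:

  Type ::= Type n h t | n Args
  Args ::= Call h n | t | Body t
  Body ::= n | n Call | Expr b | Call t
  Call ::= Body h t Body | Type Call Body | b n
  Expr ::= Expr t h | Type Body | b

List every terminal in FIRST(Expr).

From Expr ::= Expr t h: add FIRST(Expr) = { b, n }.
From Expr ::= Type Body: add FIRST(Type) = { n }.
Expr ::= b contributes {b}.
Union: FIRST(Expr) = { b, n }.

{ b, n }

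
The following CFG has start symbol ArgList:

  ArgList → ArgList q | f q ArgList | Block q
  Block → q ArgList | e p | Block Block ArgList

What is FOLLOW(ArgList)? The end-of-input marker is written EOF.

ArgList is the start symbol, so EOF ∈ FOLLOW(ArgList).
In ArgList → ArgList q: add FIRST(q) = { q }.
In ArgList → f q ArgList: ArgList is at the end, add FOLLOW(ArgList) = { EOF, e, f, q }.
In Block → q ArgList: ArgList is at the end, add FOLLOW(Block) = { e, f, q }.
In Block → Block Block ArgList: ArgList is at the end, add FOLLOW(Block) = { e, f, q }.
Union: FOLLOW(ArgList) = { EOF, e, f, q }.

{ EOF, e, f, q }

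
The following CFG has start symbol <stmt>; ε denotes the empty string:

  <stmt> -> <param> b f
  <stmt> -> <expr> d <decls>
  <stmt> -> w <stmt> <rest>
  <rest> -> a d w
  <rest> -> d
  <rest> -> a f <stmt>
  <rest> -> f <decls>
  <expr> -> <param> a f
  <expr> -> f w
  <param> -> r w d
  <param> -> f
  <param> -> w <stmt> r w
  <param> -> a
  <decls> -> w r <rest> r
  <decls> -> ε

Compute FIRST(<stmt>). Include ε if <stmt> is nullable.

{ a, f, r, w }

From <stmt> -> <param> b f: add FIRST(<param>) = { a, f, r, w }.
From <stmt> -> <expr> d <decls>: add FIRST(<expr>) = { a, f, r, w }.
<stmt> -> w <stmt> <rest> contributes {w}.
Union: FIRST(<stmt>) = { a, f, r, w }.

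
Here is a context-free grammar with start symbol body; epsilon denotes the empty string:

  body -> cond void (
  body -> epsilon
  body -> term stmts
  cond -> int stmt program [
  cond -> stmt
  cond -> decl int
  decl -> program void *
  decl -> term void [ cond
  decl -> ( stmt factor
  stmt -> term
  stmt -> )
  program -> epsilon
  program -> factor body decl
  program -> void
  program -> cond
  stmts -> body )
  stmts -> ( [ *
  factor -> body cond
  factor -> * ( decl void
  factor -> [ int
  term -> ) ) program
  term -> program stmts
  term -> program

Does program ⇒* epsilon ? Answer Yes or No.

program has an epsilon-production, so program ⇒ epsilon.

Yes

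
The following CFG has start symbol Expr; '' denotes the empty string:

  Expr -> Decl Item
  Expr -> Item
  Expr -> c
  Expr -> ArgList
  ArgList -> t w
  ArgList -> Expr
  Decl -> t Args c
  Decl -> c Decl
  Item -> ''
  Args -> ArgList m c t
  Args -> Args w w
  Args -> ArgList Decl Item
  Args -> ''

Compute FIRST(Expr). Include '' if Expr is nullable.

{ c, t, '' }

From Expr -> Decl Item: add FIRST(Decl) = { c, t }.
From Expr -> Item: add FIRST(Item) = { '' } (including '' since Item is nullable).
Expr -> c contributes {c}.
From Expr -> ArgList: add FIRST(ArgList) = { c, t, '' } (including '' since ArgList is nullable).
Union: FIRST(Expr) = { c, t, '' }.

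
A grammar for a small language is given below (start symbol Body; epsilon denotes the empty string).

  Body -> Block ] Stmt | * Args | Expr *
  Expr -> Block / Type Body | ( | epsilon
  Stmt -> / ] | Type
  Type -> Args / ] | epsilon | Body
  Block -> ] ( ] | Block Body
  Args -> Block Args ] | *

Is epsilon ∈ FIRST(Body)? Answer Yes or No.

No

Nullable nonterminals: Expr, Stmt, Type.
No production of Body has an RHS whose symbols are all nullable, so Body is not nullable.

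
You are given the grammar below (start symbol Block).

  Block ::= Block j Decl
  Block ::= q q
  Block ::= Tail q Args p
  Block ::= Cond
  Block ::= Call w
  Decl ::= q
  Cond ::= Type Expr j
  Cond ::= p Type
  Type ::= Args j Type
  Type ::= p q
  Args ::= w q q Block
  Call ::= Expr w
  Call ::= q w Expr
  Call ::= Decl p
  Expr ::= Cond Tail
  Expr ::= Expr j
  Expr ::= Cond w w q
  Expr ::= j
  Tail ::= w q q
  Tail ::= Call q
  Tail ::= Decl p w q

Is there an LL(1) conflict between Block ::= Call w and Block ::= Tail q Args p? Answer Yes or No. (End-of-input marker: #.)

Yes

FIRST(Call w) = { j, p, q, w } and FIRST(Tail q Args p) = { j, p, q, w }.
Both contain j, so the two alternatives are not disjoint — LL(1) conflict.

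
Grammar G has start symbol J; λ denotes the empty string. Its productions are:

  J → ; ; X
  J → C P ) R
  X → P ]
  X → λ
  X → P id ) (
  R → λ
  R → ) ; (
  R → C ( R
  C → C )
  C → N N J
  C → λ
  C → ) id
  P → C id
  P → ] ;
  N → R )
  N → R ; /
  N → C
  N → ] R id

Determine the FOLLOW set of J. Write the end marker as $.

{ $, (, ), ;, ], id }

J is the start symbol, so $ ∈ FOLLOW(J).
In C → N N J: J is at the end, add FOLLOW(C) = { (, ), ;, ], id }.
Union: FOLLOW(J) = { $, (, ), ;, ], id }.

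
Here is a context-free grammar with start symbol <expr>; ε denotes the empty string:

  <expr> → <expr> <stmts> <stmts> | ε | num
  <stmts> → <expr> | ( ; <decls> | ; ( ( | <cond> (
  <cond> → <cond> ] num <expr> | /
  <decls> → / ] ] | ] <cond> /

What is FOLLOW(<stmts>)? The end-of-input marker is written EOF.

{ EOF, (, /, ;, ], num }

In <expr> → <expr> <stmts> <stmts>: add FIRST(<stmts>)\{ε} = { (, /, ;, num }.
  Since <stmts> is nullable, also add FOLLOW(<expr>) = { EOF, (, /, ;, ], num }.
In <expr> → <expr> <stmts> <stmts>: <stmts> is at the end, add FOLLOW(<expr>) = { EOF, (, /, ;, ], num }.
Union: FOLLOW(<stmts>) = { EOF, (, /, ;, ], num }.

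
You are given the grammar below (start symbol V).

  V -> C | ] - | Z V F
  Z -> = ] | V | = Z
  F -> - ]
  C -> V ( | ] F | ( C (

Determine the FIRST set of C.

From C -> V (: add FIRST(V) = { (, =, ] }.
C -> ] F contributes {]}.
C -> ( C ( contributes {(}.
Union: FIRST(C) = { (, =, ] }.

{ (, =, ] }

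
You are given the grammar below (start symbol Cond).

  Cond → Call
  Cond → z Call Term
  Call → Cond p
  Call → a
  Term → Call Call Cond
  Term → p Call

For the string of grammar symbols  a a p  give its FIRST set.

a is a terminal; add {a} and stop.

{ a }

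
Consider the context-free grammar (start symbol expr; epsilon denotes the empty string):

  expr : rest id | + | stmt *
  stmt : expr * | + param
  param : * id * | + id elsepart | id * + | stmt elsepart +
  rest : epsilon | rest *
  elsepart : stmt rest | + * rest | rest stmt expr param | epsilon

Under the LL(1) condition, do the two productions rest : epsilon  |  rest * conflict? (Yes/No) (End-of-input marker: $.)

Yes

FIRST(epsilon) = { epsilon } and FIRST(rest *) = { * }.
The first alternative is nullable and FOLLOW(rest) = { *, +, id } shares * with FIRST of the second — conflict.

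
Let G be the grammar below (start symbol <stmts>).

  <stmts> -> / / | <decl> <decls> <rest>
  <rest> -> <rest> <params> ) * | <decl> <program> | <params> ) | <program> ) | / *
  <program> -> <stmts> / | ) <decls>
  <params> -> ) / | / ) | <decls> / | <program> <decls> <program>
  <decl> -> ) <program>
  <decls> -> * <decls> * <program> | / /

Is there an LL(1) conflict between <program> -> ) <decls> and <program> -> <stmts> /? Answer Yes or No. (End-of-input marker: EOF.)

FIRST() <decls>) = { ) } and FIRST(<stmts> /) = { ), / }.
Both contain ), so the two alternatives are not disjoint — LL(1) conflict.

Yes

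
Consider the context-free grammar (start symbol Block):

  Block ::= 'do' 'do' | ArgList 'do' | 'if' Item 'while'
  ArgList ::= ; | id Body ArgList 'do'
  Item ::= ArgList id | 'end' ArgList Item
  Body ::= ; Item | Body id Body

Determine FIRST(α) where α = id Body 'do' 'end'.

{ id }

id is a terminal; add {id} and stop.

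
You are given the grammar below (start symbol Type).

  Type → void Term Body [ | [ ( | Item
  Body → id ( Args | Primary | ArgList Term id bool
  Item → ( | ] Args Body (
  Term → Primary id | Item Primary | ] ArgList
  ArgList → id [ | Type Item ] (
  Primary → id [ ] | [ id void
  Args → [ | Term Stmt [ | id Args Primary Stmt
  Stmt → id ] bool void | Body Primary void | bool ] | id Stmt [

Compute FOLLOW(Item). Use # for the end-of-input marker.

In Type → Item: Item is at the end, add FOLLOW(Type) = { #, (, ] }.
In Term → Item Primary: add FIRST(Primary) = { [, id }.
In ArgList → Type Item ] (: add FIRST(] () = { ] }.
Union: FOLLOW(Item) = { #, (, [, ], id }.

{ #, (, [, ], id }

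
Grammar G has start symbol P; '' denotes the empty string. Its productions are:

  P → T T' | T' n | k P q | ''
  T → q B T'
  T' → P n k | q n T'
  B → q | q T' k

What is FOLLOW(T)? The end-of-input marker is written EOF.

{ k, n, q }

In P → T T': add FIRST(T') = { k, n, q }.
Union: FOLLOW(T) = { k, n, q }.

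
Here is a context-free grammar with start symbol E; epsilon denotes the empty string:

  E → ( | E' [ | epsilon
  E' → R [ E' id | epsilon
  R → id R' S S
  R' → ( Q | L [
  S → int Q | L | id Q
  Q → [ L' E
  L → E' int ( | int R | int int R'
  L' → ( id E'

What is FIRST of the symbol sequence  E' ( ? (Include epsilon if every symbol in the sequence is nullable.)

{ (, id }

Add FIRST(E')\{epsilon} = { id }; E' is nullable, continue.
( is a terminal; add {(} and stop.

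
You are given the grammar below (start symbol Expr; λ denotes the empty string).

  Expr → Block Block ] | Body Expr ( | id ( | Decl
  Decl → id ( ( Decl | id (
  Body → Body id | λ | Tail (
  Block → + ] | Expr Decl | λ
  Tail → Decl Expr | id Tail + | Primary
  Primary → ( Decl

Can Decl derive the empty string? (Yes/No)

No

Nullable nonterminals: Block, Body.
No production of Decl has an RHS whose symbols are all nullable, so Decl is not nullable.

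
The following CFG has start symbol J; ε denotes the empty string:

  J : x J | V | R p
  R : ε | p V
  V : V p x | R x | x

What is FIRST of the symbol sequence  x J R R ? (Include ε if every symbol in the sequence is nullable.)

{ x }

x is a terminal; add {x} and stop.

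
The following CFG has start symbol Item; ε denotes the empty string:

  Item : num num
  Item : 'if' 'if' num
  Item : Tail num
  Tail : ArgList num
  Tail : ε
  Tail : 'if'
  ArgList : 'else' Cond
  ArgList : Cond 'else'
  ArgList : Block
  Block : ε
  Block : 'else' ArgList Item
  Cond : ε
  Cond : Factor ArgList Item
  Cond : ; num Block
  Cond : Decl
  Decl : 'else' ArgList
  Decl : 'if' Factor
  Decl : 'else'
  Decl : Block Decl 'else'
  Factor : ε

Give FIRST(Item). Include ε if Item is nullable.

Item : num num contributes {num}.
Item : 'if' 'if' num contributes {'if'}.
From Item : Tail num: Tail nullable, take FIRST(Tail) ∪ {num} = { 'else', 'if', ;, num }.
Union: FIRST(Item) = { 'else', 'if', ;, num }.

{ 'else', 'if', ;, num }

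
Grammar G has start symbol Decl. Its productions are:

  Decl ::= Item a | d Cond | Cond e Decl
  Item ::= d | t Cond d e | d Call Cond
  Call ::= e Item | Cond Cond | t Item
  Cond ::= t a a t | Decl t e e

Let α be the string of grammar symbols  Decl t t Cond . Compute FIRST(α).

{ d, t }

Add FIRST(Decl) = { d, t }; Decl is not nullable, stop.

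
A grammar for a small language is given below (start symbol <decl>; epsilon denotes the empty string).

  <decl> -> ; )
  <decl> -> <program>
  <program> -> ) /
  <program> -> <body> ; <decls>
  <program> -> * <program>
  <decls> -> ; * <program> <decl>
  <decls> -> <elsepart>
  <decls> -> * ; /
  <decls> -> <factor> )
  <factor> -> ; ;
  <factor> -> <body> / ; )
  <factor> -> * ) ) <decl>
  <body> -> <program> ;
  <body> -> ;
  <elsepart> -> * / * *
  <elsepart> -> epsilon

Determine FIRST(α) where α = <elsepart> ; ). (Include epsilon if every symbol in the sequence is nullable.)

{ *, ; }

Add FIRST(<elsepart>)\{epsilon} = { * }; <elsepart> is nullable, continue.
; is a terminal; add {;} and stop.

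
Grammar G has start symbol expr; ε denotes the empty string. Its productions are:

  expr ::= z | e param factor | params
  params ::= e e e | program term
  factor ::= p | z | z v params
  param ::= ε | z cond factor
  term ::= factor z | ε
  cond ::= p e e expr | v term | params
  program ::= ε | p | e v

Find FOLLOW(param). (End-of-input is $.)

In expr ::= e param factor: add FIRST(factor) = { p, z }.
Union: FOLLOW(param) = { p, z }.

{ p, z }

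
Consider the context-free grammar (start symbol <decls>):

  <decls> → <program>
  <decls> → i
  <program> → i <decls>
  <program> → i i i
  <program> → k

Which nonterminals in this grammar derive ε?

No nonterminal has an empty production or an RHS whose symbols are all nullable.

{ } (none)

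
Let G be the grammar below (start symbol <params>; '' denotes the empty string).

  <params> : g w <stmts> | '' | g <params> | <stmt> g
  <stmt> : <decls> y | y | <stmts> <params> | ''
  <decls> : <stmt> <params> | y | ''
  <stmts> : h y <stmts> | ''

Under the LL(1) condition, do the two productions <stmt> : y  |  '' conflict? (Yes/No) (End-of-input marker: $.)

Yes

FIRST(y) = { y } and FIRST('') = { '' }.
The second alternative is nullable and FOLLOW(<stmt>) = { g, h, y } shares y with FIRST of the first — conflict.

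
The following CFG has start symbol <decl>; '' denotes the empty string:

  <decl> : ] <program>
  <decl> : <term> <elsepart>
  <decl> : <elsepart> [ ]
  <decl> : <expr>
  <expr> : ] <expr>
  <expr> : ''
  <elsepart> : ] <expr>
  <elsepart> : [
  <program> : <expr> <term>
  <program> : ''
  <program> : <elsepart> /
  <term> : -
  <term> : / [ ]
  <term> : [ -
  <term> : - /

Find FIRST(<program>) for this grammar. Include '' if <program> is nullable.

From <program> : <expr> <term>: <expr> nullable, take FIRST(<expr>) ∪ FIRST(<term>) = { -, /, [, ] }.
<program> : '' contributes ''.
From <program> : <elsepart> /: add FIRST(<elsepart>) = { [, ] }.
Union: FIRST(<program>) = { -, /, [, ], '' }.

{ -, /, [, ], '' }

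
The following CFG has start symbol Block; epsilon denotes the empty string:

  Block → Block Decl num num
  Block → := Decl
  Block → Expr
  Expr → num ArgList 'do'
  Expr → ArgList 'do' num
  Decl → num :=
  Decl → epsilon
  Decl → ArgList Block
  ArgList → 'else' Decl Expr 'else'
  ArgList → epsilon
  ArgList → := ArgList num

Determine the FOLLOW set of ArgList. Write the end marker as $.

{ 'do', 'else', :=, num }

In Expr → num ArgList 'do': add FIRST('do') = { 'do' }.
In Expr → ArgList 'do' num: add FIRST('do' num) = { 'do' }.
In Decl → ArgList Block: add FIRST(Block) = { 'do', 'else', :=, num }.
In ArgList → := ArgList num: add FIRST(num) = { num }.
Union: FOLLOW(ArgList) = { 'do', 'else', :=, num }.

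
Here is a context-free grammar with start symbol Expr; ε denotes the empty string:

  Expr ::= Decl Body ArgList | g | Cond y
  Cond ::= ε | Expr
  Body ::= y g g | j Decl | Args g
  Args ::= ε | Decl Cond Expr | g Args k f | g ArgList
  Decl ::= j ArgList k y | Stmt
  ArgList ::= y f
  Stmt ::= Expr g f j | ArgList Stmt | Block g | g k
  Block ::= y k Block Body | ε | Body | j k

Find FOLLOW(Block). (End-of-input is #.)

In Stmt ::= Block g: add FIRST(g) = { g }.
In Block ::= y k Block Body: add FIRST(Body) = { g, j, y }.
Union: FOLLOW(Block) = { g, j, y }.

{ g, j, y }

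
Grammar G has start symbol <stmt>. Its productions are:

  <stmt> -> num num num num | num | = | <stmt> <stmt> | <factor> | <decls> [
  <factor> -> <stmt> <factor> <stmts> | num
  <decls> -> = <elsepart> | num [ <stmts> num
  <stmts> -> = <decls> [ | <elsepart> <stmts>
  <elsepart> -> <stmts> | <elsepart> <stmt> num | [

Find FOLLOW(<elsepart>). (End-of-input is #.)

In <decls> -> = <elsepart>: <elsepart> is at the end, add FOLLOW(<decls>) = { [ }.
In <stmts> -> <elsepart> <stmts>: add FIRST(<stmts>) = { =, [ }.
In <elsepart> -> <elsepart> <stmt> num: add FIRST(<stmt> num) = { =, num }.
Union: FOLLOW(<elsepart>) = { =, [, num }.

{ =, [, num }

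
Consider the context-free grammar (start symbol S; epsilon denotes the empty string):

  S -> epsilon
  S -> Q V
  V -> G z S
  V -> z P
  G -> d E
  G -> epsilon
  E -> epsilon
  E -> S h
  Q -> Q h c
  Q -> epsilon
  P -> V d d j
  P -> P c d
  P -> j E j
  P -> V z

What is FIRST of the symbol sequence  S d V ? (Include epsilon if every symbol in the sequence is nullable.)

{ d, h, z }

Add FIRST(S)\{epsilon} = { d, h, z }; S is nullable, continue.
d is a terminal; add {d} and stop.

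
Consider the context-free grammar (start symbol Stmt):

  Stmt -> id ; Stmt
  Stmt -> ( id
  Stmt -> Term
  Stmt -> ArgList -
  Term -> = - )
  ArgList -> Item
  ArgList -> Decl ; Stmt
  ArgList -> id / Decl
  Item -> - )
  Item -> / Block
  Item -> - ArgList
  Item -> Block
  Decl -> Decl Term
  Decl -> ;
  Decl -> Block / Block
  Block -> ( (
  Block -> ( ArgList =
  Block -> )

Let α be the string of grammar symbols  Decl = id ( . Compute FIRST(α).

{ (, ), ; }

Add FIRST(Decl) = { (, ), ; }; Decl is not nullable, stop.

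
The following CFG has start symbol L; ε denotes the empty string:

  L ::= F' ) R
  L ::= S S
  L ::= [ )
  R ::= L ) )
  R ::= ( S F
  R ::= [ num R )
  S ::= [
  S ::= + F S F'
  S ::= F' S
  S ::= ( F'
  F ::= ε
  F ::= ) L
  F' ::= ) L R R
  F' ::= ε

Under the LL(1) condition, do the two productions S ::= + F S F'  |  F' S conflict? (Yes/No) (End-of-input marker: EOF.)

FIRST(+ F S F') = { + } and FIRST(F' S) = { (, ), +, [ }.
Both contain +, so the two alternatives are not disjoint — LL(1) conflict.

Yes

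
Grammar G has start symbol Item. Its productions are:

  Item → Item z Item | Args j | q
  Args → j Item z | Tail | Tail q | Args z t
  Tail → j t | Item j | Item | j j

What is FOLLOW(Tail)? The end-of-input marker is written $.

In Args → Tail: Tail is at the end, add FOLLOW(Args) = { j, z }.
In Args → Tail q: add FIRST(q) = { q }.
Union: FOLLOW(Tail) = { j, q, z }.

{ j, q, z }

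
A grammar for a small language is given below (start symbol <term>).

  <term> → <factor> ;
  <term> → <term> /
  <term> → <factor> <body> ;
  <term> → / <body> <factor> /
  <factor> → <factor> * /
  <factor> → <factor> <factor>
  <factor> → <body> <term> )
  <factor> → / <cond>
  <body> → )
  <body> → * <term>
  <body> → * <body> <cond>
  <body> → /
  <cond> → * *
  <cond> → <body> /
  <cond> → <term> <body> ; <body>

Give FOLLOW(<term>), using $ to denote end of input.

<term> is the start symbol, so $ ∈ FOLLOW(<term>).
In <term> → <term> /: add FIRST(/) = { / }.
In <factor> → <body> <term> ): add FIRST()) = { ) }.
In <body> → * <term>: <term> is at the end, add FOLLOW(<body>) = { ), *, /, ; }.
In <cond> → <term> <body> ; <body>: add FIRST(<body> ; <body>) = { ), *, / }.
Union: FOLLOW(<term>) = { $, ), *, /, ; }.

{ $, ), *, /, ; }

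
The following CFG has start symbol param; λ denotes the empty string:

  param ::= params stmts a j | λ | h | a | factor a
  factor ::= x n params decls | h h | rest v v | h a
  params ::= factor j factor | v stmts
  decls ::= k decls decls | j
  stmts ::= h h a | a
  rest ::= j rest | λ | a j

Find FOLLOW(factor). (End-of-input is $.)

In param ::= factor a: add FIRST(a) = { a }.
In params ::= factor j factor: add FIRST(j factor) = { j }.
In params ::= factor j factor: factor is at the end, add FOLLOW(params) = { a, h, j, k }.
Union: FOLLOW(factor) = { a, h, j, k }.

{ a, h, j, k }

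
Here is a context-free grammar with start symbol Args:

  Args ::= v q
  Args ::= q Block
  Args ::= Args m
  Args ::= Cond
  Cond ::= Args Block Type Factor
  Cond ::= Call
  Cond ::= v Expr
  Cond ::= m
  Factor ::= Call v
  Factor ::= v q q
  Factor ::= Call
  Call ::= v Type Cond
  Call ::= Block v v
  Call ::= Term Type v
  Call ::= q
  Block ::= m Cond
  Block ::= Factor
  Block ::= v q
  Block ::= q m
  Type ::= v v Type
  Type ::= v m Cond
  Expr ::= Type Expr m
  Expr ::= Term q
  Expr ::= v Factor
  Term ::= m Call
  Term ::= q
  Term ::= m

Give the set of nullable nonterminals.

{ } (none)

No nonterminal has an empty production or an RHS whose symbols are all nullable.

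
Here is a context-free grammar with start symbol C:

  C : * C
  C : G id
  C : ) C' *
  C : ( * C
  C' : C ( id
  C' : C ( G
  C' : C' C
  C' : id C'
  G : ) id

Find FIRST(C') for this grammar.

{ (, ), *, id }

From C' : C ( id: add FIRST(C) = { (, ), * }.
From C' : C ( G: add FIRST(C) = { (, ), * }.
From C' : C' C: add FIRST(C') = { (, ), *, id }.
C' : id C' contributes {id}.
Union: FIRST(C') = { (, ), *, id }.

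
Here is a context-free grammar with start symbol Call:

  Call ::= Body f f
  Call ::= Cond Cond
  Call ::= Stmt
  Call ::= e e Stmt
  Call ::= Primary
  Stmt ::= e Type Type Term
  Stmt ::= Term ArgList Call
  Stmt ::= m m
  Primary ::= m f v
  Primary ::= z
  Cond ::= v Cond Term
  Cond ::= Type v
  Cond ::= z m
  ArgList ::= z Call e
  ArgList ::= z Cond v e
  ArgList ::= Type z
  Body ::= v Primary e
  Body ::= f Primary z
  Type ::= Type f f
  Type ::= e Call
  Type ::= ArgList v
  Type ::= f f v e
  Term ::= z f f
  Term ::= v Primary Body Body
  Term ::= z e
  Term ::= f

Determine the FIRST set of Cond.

Cond ::= v Cond Term contributes {v}.
From Cond ::= Type v: add FIRST(Type) = { e, f, z }.
Cond ::= z m contributes {z}.
Union: FIRST(Cond) = { e, f, v, z }.

{ e, f, v, z }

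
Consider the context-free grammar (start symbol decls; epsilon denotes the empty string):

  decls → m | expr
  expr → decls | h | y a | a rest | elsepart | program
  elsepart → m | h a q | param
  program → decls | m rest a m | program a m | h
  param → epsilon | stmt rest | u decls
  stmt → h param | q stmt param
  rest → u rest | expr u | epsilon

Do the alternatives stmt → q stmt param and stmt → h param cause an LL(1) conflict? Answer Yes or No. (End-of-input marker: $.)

FIRST(q stmt param) = { q } and FIRST(h param) = { h }.
The FIRST sets are disjoint and neither alternative is nullable — no conflict.

No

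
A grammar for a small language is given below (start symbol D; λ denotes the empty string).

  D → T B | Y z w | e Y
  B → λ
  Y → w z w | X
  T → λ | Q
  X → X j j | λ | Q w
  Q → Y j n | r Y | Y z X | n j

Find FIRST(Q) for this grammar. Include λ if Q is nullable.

From Q → Y j n: Y nullable, take FIRST(Y) ∪ {j} = { j, n, r, w, z }.
Q → r Y contributes {r}.
From Q → Y z X: Y nullable, take FIRST(Y) ∪ {z} = { j, n, r, w, z }.
Q → n j contributes {n}.
Union: FIRST(Q) = { j, n, r, w, z }.

{ j, n, r, w, z }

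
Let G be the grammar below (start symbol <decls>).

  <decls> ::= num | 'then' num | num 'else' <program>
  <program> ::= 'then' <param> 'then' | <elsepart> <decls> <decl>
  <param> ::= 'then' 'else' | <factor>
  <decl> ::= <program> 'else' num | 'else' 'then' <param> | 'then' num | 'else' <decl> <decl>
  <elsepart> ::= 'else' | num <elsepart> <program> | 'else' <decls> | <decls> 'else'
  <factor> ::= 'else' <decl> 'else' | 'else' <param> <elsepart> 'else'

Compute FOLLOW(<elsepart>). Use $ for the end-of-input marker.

{ 'else', 'then', num }

In <program> ::= <elsepart> <decls> <decl>: add FIRST(<decls> <decl>) = { 'then', num }.
In <elsepart> ::= num <elsepart> <program>: add FIRST(<program>) = { 'else', 'then', num }.
In <factor> ::= 'else' <param> <elsepart> 'else': add FIRST('else') = { 'else' }.
Union: FOLLOW(<elsepart>) = { 'else', 'then', num }.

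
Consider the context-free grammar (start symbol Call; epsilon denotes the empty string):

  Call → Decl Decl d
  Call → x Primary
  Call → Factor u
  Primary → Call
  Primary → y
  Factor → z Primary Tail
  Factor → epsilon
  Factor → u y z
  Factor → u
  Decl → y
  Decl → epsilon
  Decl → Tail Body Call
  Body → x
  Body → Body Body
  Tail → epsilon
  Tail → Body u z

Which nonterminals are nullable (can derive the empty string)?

{ Decl, Factor, Tail }

Directly nullable (have an epsilon-production): Factor, Decl, Tail.
No other nonterminal has a production whose RHS symbols are all nullable.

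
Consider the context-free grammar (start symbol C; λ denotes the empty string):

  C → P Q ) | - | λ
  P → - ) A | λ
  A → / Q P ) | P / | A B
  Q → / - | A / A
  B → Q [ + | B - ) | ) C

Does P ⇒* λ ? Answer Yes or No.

Yes

P has an λ-production, so P ⇒ λ.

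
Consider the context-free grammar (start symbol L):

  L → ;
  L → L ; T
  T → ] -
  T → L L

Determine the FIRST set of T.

{ ;, ] }

T → ] - contributes {]}.
From T → L L: add FIRST(L) = { ; }.
Union: FIRST(T) = { ;, ] }.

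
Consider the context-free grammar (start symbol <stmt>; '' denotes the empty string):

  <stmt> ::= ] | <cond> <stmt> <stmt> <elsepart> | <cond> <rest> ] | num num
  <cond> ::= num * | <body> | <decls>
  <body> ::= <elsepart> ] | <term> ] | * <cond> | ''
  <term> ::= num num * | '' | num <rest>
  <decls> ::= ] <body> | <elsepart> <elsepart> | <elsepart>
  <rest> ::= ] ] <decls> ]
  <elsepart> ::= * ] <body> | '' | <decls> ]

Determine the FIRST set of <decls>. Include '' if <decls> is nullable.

<decls> ::= ] <body> contributes {]}.
From <decls> ::= <elsepart> <elsepart>: <elsepart>, <elsepart> nullable, take FIRST(<elsepart>) ∪ FIRST(<elsepart>) = { *, ] }; also '' since the whole RHS is nullable.
From <decls> ::= <elsepart>: add FIRST(<elsepart>) = { *, ], '' } (including '' since <elsepart> is nullable).
Union: FIRST(<decls>) = { *, ], '' }.

{ *, ], '' }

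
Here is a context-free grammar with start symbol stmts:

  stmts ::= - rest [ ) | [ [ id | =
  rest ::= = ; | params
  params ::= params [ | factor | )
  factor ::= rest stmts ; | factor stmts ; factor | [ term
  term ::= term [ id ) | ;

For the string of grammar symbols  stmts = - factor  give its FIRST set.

{ -, =, [ }

Add FIRST(stmts) = { -, =, [ }; stmts is not nullable, stop.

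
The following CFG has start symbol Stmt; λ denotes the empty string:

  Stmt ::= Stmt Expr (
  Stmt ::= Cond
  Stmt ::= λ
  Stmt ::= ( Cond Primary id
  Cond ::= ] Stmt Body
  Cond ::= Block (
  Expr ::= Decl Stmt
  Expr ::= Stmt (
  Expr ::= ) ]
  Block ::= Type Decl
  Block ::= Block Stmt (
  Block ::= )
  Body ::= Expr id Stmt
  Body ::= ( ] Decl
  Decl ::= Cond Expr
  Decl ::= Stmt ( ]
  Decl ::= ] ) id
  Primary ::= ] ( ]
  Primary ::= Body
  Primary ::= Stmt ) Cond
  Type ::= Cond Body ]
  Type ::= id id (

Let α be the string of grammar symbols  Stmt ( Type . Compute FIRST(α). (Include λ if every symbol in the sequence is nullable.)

Add FIRST(Stmt)\{λ} = { (, ), ], id }; Stmt is nullable, continue.
( is a terminal; add {(} and stop.

{ (, ), ], id }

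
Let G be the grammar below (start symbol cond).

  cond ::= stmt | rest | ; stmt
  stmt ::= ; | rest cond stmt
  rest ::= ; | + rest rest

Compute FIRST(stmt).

{ +, ; }

stmt ::= ; contributes {;}.
From stmt ::= rest cond stmt: add FIRST(rest) = { +, ; }.
Union: FIRST(stmt) = { +, ; }.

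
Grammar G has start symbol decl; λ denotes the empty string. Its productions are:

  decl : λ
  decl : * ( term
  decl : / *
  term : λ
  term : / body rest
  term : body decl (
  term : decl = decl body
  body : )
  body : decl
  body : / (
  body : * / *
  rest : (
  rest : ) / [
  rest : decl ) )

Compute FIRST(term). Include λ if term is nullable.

term : λ contributes λ.
term : / body rest contributes {/}.
From term : body decl (: body, decl nullable, take FIRST(body) ∪ FIRST(decl) ∪ {(} = { (, ), *, / }.
From term : decl = decl body: decl nullable, take FIRST(decl) ∪ {=} = { *, /, = }.
Union: FIRST(term) = { (, ), *, /, =, λ }.

{ (, ), *, /, =, λ }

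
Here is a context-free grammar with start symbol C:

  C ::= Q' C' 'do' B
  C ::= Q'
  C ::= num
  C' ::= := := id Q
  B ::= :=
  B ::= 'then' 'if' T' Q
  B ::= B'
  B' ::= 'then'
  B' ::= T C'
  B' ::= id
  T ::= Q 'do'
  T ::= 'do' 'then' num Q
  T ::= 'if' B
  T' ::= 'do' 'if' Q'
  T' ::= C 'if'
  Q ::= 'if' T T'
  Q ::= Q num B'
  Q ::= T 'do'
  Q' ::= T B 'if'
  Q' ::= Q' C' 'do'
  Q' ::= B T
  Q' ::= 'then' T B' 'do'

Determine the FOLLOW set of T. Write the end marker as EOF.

{ EOF, 'do', 'if', 'then', :=, id, num }

In B' ::= T C': add FIRST(C') = { := }.
In Q ::= 'if' T T': add FIRST(T') = { 'do', 'if', 'then', :=, id, num }.
In Q ::= T 'do': add FIRST('do') = { 'do' }.
In Q' ::= T B 'if': add FIRST(B 'if') = { 'do', 'if', 'then', :=, id }.
In Q' ::= B T: T is at the end, add FOLLOW(Q') = { EOF, 'do', 'if', 'then', :=, id, num }.
In Q' ::= 'then' T B' 'do': add FIRST(B' 'do') = { 'do', 'if', 'then', id }.
Union: FOLLOW(T) = { EOF, 'do', 'if', 'then', :=, id, num }.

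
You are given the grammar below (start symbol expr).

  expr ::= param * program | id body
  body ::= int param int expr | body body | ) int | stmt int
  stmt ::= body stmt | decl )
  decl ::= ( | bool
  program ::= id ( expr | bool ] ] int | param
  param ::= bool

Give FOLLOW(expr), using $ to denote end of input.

{ $, (, ), bool, int }

expr is the start symbol, so $ ∈ FOLLOW(expr).
In body ::= int param int expr: expr is at the end, add FOLLOW(body) = { $, (, ), bool, int }.
In program ::= id ( expr: expr is at the end, add FOLLOW(program) = { $, (, ), bool, int }.
Union: FOLLOW(expr) = { $, (, ), bool, int }.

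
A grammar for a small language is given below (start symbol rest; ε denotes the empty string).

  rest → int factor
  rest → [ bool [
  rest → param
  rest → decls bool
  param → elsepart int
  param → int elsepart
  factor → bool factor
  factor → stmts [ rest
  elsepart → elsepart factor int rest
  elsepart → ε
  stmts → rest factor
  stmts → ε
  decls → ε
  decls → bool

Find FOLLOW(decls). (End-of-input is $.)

{ bool }

In rest → decls bool: add FIRST(bool) = { bool }.
Union: FOLLOW(decls) = { bool }.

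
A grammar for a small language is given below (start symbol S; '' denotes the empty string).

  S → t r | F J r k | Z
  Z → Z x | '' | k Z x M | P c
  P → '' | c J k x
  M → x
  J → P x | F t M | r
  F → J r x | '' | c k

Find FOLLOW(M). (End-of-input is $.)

In Z → k Z x M: M is at the end, add FOLLOW(Z) = { $, x }.
In J → F t M: M is at the end, add FOLLOW(J) = { k, r }.
Union: FOLLOW(M) = { $, k, r, x }.

{ $, k, r, x }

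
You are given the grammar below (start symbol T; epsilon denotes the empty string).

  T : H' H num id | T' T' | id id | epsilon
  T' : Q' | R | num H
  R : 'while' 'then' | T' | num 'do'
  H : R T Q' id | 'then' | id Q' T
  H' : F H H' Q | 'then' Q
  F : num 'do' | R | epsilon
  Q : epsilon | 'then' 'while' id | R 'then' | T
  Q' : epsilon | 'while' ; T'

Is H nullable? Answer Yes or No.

No

Nullable nonterminals: F, Q, Q', R, T, T'.
No production of H has an RHS whose symbols are all nullable, so H is not nullable.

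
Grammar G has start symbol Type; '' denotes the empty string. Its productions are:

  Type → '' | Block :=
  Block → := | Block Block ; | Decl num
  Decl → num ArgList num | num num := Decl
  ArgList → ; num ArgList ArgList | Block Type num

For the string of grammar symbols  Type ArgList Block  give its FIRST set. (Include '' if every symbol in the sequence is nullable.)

Add FIRST(Type)\{''} = { :=, num }; Type is nullable, continue.
Add FIRST(ArgList) = { :=, ;, num }; ArgList is not nullable, stop.

{ :=, ;, num }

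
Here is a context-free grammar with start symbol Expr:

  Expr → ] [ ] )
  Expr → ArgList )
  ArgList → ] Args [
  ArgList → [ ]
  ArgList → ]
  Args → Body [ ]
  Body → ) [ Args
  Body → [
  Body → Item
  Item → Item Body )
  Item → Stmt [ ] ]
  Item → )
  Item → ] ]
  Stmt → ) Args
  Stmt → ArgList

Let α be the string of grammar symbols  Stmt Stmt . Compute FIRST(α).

{ ), [, ] }

Add FIRST(Stmt) = { ), [, ] }; Stmt is not nullable, stop.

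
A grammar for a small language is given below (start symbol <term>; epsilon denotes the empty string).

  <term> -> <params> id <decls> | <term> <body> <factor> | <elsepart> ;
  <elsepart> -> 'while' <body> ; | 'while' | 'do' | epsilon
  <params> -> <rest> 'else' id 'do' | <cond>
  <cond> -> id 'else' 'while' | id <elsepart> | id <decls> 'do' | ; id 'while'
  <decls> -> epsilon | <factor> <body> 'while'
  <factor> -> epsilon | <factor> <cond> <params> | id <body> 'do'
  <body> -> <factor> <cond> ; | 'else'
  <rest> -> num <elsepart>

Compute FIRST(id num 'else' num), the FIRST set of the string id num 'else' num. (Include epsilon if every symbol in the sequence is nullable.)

{ id }

id is a terminal; add {id} and stop.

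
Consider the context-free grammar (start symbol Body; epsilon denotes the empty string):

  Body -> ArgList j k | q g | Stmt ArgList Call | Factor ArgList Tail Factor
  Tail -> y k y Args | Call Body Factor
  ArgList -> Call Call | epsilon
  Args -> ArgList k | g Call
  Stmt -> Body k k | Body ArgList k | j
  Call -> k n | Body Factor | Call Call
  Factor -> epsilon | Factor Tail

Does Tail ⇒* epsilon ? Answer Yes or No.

Nullable nonterminals: ArgList, Factor.
No production of Tail has an RHS whose symbols are all nullable, so Tail is not nullable.

No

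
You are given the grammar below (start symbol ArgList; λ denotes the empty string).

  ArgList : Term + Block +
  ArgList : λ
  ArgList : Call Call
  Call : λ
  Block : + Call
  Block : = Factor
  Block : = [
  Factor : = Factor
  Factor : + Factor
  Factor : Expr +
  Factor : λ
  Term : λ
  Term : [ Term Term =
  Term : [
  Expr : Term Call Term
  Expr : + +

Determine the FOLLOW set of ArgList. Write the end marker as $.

ArgList is the start symbol, so $ ∈ FOLLOW(ArgList).
Union: FOLLOW(ArgList) = { $ }.

{ $ }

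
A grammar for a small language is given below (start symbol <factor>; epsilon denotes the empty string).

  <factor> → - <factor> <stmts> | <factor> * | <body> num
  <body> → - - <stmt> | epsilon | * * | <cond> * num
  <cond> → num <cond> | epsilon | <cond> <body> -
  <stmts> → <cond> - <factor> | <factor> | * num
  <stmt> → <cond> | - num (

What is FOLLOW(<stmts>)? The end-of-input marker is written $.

In <factor> → - <factor> <stmts>: <stmts> is at the end, add FOLLOW(<factor>) = { $, *, -, num }.
Union: FOLLOW(<stmts>) = { $, *, -, num }.

{ $, *, -, num }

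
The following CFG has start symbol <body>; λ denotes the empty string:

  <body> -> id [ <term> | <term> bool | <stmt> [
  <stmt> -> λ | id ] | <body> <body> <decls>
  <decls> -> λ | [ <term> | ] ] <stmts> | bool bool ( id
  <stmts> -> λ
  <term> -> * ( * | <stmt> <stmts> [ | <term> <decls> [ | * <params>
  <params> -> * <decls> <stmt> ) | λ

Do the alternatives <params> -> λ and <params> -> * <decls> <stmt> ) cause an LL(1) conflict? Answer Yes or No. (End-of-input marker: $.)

Yes

FIRST(λ) = { λ } and FIRST(* <decls> <stmt> )) = { * }.
The first alternative is nullable and FOLLOW(<params>) = { $, ), *, [, ], bool, id } shares * with FIRST of the second — conflict.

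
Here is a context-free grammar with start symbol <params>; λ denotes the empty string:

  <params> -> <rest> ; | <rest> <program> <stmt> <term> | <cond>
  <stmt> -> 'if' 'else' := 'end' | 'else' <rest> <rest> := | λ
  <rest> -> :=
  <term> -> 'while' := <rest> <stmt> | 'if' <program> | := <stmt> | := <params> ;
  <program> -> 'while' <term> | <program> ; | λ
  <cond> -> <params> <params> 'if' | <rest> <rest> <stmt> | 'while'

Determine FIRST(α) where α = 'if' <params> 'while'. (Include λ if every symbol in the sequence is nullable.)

{ 'if' }

'if' is a terminal; add {'if'} and stop.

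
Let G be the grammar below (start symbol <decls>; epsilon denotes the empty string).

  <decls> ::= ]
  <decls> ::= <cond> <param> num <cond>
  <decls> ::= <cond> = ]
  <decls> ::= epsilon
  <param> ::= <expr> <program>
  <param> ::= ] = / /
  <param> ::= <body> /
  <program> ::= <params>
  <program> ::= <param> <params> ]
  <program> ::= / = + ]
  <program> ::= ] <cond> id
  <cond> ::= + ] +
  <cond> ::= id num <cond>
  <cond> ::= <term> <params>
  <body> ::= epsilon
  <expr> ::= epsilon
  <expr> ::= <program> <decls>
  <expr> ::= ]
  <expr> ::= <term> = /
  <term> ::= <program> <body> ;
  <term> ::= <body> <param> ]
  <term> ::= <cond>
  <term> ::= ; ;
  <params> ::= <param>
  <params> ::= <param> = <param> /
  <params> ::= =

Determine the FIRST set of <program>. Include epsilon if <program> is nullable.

{ +, /, ;, =, ], id }

From <program> ::= <params>: add FIRST(<params>) = { +, /, ;, =, ], id }.
From <program> ::= <param> <params> ]: add FIRST(<param>) = { +, /, ;, =, ], id }.
<program> ::= / = + ] contributes {/}.
<program> ::= ] <cond> id contributes {]}.
Union: FIRST(<program>) = { +, /, ;, =, ], id }.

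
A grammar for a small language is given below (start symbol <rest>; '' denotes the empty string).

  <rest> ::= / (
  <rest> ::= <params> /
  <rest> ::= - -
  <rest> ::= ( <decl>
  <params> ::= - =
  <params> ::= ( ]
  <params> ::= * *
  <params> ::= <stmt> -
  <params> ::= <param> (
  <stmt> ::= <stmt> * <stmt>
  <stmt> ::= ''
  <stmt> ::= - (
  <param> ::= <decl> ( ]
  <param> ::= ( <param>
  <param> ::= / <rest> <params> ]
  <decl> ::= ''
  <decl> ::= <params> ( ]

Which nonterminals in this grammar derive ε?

{ <decl>, <stmt> }

Directly nullable (have an ''-production): <stmt>, <decl>.
No other nonterminal has a production whose RHS symbols are all nullable.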